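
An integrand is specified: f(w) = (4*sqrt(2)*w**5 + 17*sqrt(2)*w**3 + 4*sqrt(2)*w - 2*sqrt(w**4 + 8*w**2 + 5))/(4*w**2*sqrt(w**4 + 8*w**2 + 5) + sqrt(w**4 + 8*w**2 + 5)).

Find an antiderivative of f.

An antiderivative is F(w) = -(-sqrt(2)*sqrt(w**4 + 8*w**2 + 5) + 2*atan(2*w))/2.

For F(w) to be correct the identity F'(w) - f(w) = 0 must hold.
Check: d/dw[-(-sqrt(2)*sqrt(w**4 + 8*w**2 + 5) + 2*atan(2*w))/2] = (4*sqrt(2)*w**5 + 17*sqrt(2)*w**3 + 4*sqrt(2)*w - 2*sqrt(w**4 + 8*w**2 + 5))/(4*w**2*sqrt(w**4 + 8*w**2 + 5) + sqrt(w**4 + 8*w**2 + 5)) = f(w).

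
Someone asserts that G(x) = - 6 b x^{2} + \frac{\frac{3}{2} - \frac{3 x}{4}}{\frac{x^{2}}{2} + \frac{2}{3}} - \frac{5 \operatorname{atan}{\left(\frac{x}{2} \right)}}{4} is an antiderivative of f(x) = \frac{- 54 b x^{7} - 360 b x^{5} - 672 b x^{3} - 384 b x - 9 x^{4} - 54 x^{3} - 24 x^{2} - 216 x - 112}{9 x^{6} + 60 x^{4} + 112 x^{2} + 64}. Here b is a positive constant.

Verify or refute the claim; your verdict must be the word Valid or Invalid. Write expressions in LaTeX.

Invalid: d/dx[G] - f = - 6 b x, which is not 0.

d/dx[G] = \frac{- 108 b x^{7} - 720 b x^{5} - 1344 b x^{3} - 768 b x - 9 x^{4} - 54 x^{3} - 24 x^{2} - 216 x - 112}{9 x^{6} + 60 x^{4} + 112 x^{2} + 64}
d/dx[G] - f(x) = - 6 b x != 0.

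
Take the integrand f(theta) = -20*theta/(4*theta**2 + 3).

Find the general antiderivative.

The substitution u = 2*theta**2 + 3/2 works: f is exactly (dF/du)*(du/dtheta) for that inner function.
Check: d/dtheta[-5*log(2*theta**2 + 3/2)/2] = -20*theta/(4*theta**2 + 3) = f(theta).

F(theta) = -5*log(2*theta**2 + 3/2)/2 + C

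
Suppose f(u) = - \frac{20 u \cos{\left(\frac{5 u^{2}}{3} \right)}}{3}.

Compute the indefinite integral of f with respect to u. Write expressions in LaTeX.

f matches the chain-rule pattern g'(h)*h' with inner function h(u) = \frac{5 u^{2}}{3}; substituting w = h(u) collapses the integral.
Check: d/du[- 2 \sin{\left(\frac{5 u^{2}}{3} \right)}] = - \frac{20 u \cos{\left(\frac{5 u^{2}}{3} \right)}}{3} = f(u).

F(u) = - 2 \sin{\left(\frac{5 u^{2}}{3} \right)} + C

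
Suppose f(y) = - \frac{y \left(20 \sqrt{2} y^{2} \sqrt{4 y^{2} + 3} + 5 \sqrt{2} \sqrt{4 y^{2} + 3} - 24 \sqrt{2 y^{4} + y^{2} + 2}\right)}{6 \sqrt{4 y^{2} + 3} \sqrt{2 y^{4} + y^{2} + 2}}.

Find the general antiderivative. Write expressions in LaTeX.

F(y) = \sqrt{4 y^{2} + 3} - \frac{5 \sqrt{y^{4} + \frac{y^{2}}{2} + 1}}{3} + C

Any candidate F(y) must reproduce f(y) exactly when differentiated.
Check: d/dy[\sqrt{4 y^{2} + 3} - \frac{5 \sqrt{y^{4} + \frac{y^{2}}{2} + 1}}{3}] = \frac{- 20 \sqrt{2} y^{3} \sqrt{4 y^{2} + 3} - 5 \sqrt{2} y \sqrt{4 y^{2} + 3} + 24 y \sqrt{2 y^{4} + y^{2} + 2}}{6 \sqrt{4 y^{2} + 3} \sqrt{2 y^{4} + y^{2} + 2}}, which equals f(y).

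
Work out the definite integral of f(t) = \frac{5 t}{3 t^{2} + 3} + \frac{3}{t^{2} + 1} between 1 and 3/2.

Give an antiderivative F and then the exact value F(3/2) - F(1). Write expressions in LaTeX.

Antiderivative: F(t) = \frac{5 \log{\left(t^{2} + 1 \right)}}{6} + 3 \operatorname{atan}{\left(t \right)}; value = - \frac{3 \pi}{4} - \frac{5 \log{\left(2 \right)}}{6} + \frac{5 \log{\left(\frac{13}{4} \right)}}{6} + 3 \operatorname{atan}{\left(\frac{3}{2} \right)}

Integrate term by term and add the pieces.
F(t) = \frac{5 \log{\left(t^{2} + 1 \right)}}{6} + 3 \operatorname{atan}{\left(t \right)} is an antiderivative of f.
Check: d/dt[\frac{5 \log{\left(t^{2} + 1 \right)}}{6} + 3 \operatorname{atan}{\left(t \right)}] = \frac{5 t + 9}{3 t^{2} + 3}, which equals f(t).
F(3/2) = \frac{5 \log{\left(\frac{13}{4} \right)}}{6} + 3 \operatorname{atan}{\left(\frac{3}{2} \right)}; F(1) = \frac{5 \log{\left(2 \right)}}{6} + \frac{3 \pi}{4}.
Integral = F(3/2) - F(1) = - \frac{3 \pi}{4} - \frac{5 \log{\left(2 \right)}}{6} + \frac{5 \log{\left(\frac{13}{4} \right)}}{6} + 3 \operatorname{atan}{\left(\frac{3}{2} \right)}.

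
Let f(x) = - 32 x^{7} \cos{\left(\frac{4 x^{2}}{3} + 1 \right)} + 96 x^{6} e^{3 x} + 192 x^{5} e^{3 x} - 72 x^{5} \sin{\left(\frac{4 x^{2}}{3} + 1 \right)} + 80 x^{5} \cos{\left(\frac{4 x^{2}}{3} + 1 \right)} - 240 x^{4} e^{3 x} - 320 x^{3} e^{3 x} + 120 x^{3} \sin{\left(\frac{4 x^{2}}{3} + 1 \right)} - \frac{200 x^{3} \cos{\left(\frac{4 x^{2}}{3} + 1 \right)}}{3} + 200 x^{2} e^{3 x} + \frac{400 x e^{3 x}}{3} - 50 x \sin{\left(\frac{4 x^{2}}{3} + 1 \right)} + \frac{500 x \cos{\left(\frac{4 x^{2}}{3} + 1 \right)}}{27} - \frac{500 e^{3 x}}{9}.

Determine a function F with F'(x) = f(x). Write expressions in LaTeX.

Recognize the product-rule pattern: f = u'v + uv' with u = - 3 \left(2 x^{2} - \frac{5}{3}\right)^{3}, v = - \frac{4 e^{3 x}}{3} + \frac{\sin{\left(\frac{4 x^{2}}{3} + 1 \right)}}{2}, so integration by parts undoes it.
Check: d/dx[\frac{\left(6 x^{2} - 5\right)^{3} \left(8 e^{3 x} - 3 \sin{\left(\frac{4 x^{2}}{3} + 1 \right)}\right)}{54}] = - 32 x^{7} \cos{\left(\frac{4 x^{2}}{3} + 1 \right)} + 96 x^{6} e^{3 x} + 192 x^{5} e^{3 x} - 72 x^{5} \sin{\left(\frac{4 x^{2}}{3} + 1 \right)} + 80 x^{5} \cos{\left(\frac{4 x^{2}}{3} + 1 \right)} - 240 x^{4} e^{3 x} - 320 x^{3} e^{3 x} + 120 x^{3} \sin{\left(\frac{4 x^{2}}{3} + 1 \right)} - \frac{200 x^{3} \cos{\left(\frac{4 x^{2}}{3} + 1 \right)}}{3} + 200 x^{2} e^{3 x} + \frac{400 x e^{3 x}}{3} - 50 x \sin{\left(\frac{4 x^{2}}{3} + 1 \right)} + \frac{500 x \cos{\left(\frac{4 x^{2}}{3} + 1 \right)}}{27} - \frac{500 e^{3 x}}{9} = f(x).

An antiderivative is F(x) = \frac{\left(6 x^{2} - 5\right)^{3} \left(8 e^{3 x} - 3 \sin{\left(\frac{4 x^{2}}{3} + 1 \right)}\right)}{54}.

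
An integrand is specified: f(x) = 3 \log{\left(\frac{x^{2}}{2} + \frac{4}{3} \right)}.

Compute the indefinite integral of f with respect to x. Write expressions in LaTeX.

Recover f(x) by differentiating a candidate F(x); any mismatch rules it out.
Check: d/dx[3 x \log{\left(3 x^{2} + 8 \right)} - 6 x - 3 x \log{\left(6 \right)} + 4 \sqrt{6} \operatorname{atan}{\left(\frac{\sqrt{6} x}{4} \right)}] = 3 \log{\left(3 x^{2} + 8 \right)} - 3 \log{\left(6 \right)}, which equals f(x).

F(x) = 3 x \log{\left(3 x^{2} + 8 \right)} - 6 x - 3 x \log{\left(6 \right)} + 4 \sqrt{6} \operatorname{atan}{\left(\frac{\sqrt{6} x}{4} \right)} + C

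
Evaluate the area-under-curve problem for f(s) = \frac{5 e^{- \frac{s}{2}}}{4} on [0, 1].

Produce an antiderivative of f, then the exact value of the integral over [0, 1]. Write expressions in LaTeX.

Antiderivative: F(s) = - \frac{5 e^{- \frac{s}{2}}}{2}; value = \frac{5}{2} - \frac{5}{2 e^{\frac{1}{2}}}

Differentiate the proposed F(s) back; it has to land on f(s) exactly.
F(s) = - \frac{5 e^{- \frac{s}{2}}}{2} is an antiderivative of f.
Check: d/ds[- \frac{5 e^{- \frac{s}{2}}}{2}] = \frac{5 e^{- \frac{s}{2}}}{4} = f(s).
F(1) = - \frac{5}{2 e^{\frac{1}{2}}}; F(0) = - \frac{5}{2}.
Integral = F(1) - F(0) = \frac{5}{2} - \frac{5}{2 e^{\frac{1}{2}}}.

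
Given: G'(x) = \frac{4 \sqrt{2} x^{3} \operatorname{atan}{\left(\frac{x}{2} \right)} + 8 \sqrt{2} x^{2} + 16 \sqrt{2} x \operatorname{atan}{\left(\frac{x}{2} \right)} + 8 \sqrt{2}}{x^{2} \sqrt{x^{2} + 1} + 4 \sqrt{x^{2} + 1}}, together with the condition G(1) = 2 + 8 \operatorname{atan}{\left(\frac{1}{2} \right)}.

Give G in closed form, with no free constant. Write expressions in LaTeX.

G(x) = 4 \sqrt{2} \sqrt{x^{2} + 1} \operatorname{atan}{\left(\frac{x}{2} \right)} + 2

G'(x) has the shape u'v + uv' for u = 4 \sqrt{2 x^{2} + 2} and v = \operatorname{atan}{\left(\frac{x}{2} \right)} — it is the derivative of the product u*v.
A general antiderivative is 4 \sqrt{2 x^{2} + 2} \operatorname{atan}{\left(\frac{x}{2} \right)} + C.
The condition gives C = 2 + 8 \operatorname{atan}{\left(\frac{1}{2} \right)} - (8 \operatorname{atan}{\left(\frac{1}{2} \right)}) = 2.
So G(x) = 4 \sqrt{2} \sqrt{x^{2} + 1} \operatorname{atan}{\left(\frac{x}{2} \right)} + 2.
Check: d/dx[4 \sqrt{2} \sqrt{x^{2} + 1} \operatorname{atan}{\left(\frac{x}{2} \right)} + 2] = \frac{4 \sqrt{2} x^{3} \operatorname{atan}{\left(\frac{x}{2} \right)} + 8 \sqrt{2} x^{2} + 16 \sqrt{2} x \operatorname{atan}{\left(\frac{x}{2} \right)} + 8 \sqrt{2}}{x^{2} \sqrt{x^{2} + 1} + 4 \sqrt{x^{2} + 1}} = G'(x).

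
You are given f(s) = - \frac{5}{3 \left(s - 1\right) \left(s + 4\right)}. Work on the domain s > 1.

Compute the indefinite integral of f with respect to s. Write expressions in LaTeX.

Factor the denominator (3 \left(s - 1\right) \left(s + 4\right)) and decompose: f = \frac{1}{3 \left(s + 4\right)} - \frac{1}{3 \left(s - 1\right)}; each piece integrates to a log, atan, or power term.
Check: d/ds[\frac{- \log{\left(s - 1 \right)} + \log{\left(s + 4 \right)}}{3}] = - \frac{5}{3 s^{2} + 9 s - 12}, which equals f(s).

F(s) = \frac{- \log{\left(s - 1 \right)} + \log{\left(s + 4 \right)}}{3} + C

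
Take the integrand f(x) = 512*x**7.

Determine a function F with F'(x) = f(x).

An antiderivative is F(x) = 64*x**8.

Any candidate F(x) must reproduce f(x) exactly when differentiated.
Check: d/dx[64*x**8] = 512*x**7 = f(x).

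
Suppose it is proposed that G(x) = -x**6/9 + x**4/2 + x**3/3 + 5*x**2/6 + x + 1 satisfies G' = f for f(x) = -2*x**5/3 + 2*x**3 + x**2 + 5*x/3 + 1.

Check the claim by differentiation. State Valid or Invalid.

d/dx[G] = -2*x**5/3 + 2*x**3 + x**2 + 5*x/3 + 1
This equals f(x) exactly, so the claim holds.

Valid: G'(x) = f(x).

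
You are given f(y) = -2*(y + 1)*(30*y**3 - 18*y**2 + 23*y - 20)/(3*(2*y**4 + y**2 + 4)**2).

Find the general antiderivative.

F(y) = (5*y/3 + 1/2)/(y**4 + y**2/2 + 2) + C

Recognize the product-rule pattern: f = u'v + uv' with u = 1/(y**4 + y**2/2 + 2), v = 5*y/3 + 1/2, so integration by parts undoes it.
Check: d/dy[(5*y/3 + 1/2)/(y**4 + y**2/2 + 2)] = (-60*y**4 - 24*y**3 - 10*y**2 - 6*y + 40)/(12*y**8 + 12*y**6 + 51*y**4 + 24*y**2 + 48), which equals f(y).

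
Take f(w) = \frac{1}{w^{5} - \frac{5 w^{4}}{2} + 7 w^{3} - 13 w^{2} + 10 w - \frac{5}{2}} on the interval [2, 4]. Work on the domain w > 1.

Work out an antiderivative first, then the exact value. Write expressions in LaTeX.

The denominator factors as \left(w - 1\right)^{2} \left(2 w - 1\right) \left(w^{2} + 5\right); partial fractions split f into directly integrable pieces: \frac{w + 4}{63 \left(w^{2} + 5\right)} + \frac{32}{21 \left(2 w - 1\right)} - \frac{7}{9 \left(w - 1\right)} + \frac{1}{3 \left(w - 1\right)^{2}}.
F(w) = - \frac{7 \log{\left(w - 1 \right)}}{9} + \frac{16 \log{\left(w - \frac{1}{2} \right)}}{21} + \frac{\log{\left(w^{2} + 5 \right)}}{126} + \frac{4 \sqrt{5} \operatorname{atan}{\left(\frac{\sqrt{5} w}{5} \right)}}{315} - \frac{2}{6 w - 6} is an antiderivative of f.
Check: d/dw[- \frac{7 \log{\left(w - 1 \right)}}{9} + \frac{16 \log{\left(w - \frac{1}{2} \right)}}{21} + \frac{\log{\left(w^{2} + 5 \right)}}{126} + \frac{4 \sqrt{5} \operatorname{atan}{\left(\frac{\sqrt{5} w}{5} \right)}}{315} - \frac{2}{6 w - 6}] = \frac{2}{2 w^{5} - 5 w^{4} + 14 w^{3} - 26 w^{2} + 20 w - 5}, which equals f(w).
F(4) = - \frac{7 \log{\left(3 \right)}}{9} - \frac{1}{9} + \frac{\log{\left(21 \right)}}{126} + \frac{4 \sqrt{5} \operatorname{atan}{\left(\frac{4 \sqrt{5}}{5} \right)}}{315} + \frac{16 \log{\left(\frac{7}{2} \right)}}{21}; F(2) = - \frac{1}{3} + \frac{\log{\left(9 \right)}}{126} + \frac{4 \sqrt{5} \operatorname{atan}{\left(\frac{2 \sqrt{5}}{5} \right)}}{315} + \frac{16 \log{\left(\frac{3}{2} \right)}}{21}.
Integral = F(4) - F(2) = - \frac{7 \log{\left(3 \right)}}{9} - \frac{16 \log{\left(\frac{3}{2} \right)}}{21} - \frac{4 \sqrt{5} \operatorname{atan}{\left(\frac{2 \sqrt{5}}{5} \right)}}{315} - \frac{\log{\left(9 \right)}}{126} + \frac{\log{\left(21 \right)}}{126} + \frac{4 \sqrt{5} \operatorname{atan}{\left(\frac{4 \sqrt{5}}{5} \right)}}{315} + \frac{2}{9} + \frac{16 \log{\left(\frac{7}{2} \right)}}{21}.

Antiderivative: F(w) = - \frac{7 \log{\left(w - 1 \right)}}{9} + \frac{16 \log{\left(w - \frac{1}{2} \right)}}{21} + \frac{\log{\left(w^{2} + 5 \right)}}{126} + \frac{4 \sqrt{5} \operatorname{atan}{\left(\frac{\sqrt{5} w}{5} \right)}}{315} - \frac{2}{6 w - 6}; value = - \frac{7 \log{\left(3 \right)}}{9} - \frac{16 \log{\left(\frac{3}{2} \right)}}{21} - \frac{4 \sqrt{5} \operatorname{atan}{\left(\frac{2 \sqrt{5}}{5} \right)}}{315} - \frac{\log{\left(9 \right)}}{126} + \frac{\log{\left(21 \right)}}{126} + \frac{4 \sqrt{5} \operatorname{atan}{\left(\frac{4 \sqrt{5}}{5} \right)}}{315} + \frac{2}{9} + \frac{16 \log{\left(\frac{7}{2} \right)}}{21}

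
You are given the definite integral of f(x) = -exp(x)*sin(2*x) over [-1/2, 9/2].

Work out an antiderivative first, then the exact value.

Check any antiderivative F(x) by computing F'(x) and comparing it with f(x).
F(x) = -exp(x)*sin(2*x)/5 + 2*exp(x)*cos(2*x)/5 is an antiderivative of f.
Check: d/dx[-exp(x)*sin(2*x)/5 + 2*exp(x)*cos(2*x)/5] = -exp(x)*sin(2*x) = f(x).
F(9/2) = 2*exp(9/2)*cos(9)/5 - exp(9/2)*sin(9)/5; F(-1/2) = exp(-1/2)*sin(1)/5 + 2*exp(-1/2)*cos(1)/5.
Integral = F(9/2) - F(-1/2) = 2*exp(9/2)*cos(9)/5 - exp(9/2)*sin(9)/5 - 2*exp(-1/2)*cos(1)/5 - exp(-1/2)*sin(1)/5.

Antiderivative: F(x) = -exp(x)*sin(2*x)/5 + 2*exp(x)*cos(2*x)/5; value = 2*exp(9/2)*cos(9)/5 - exp(9/2)*sin(9)/5 - 2*exp(-1/2)*cos(1)/5 - exp(-1/2)*sin(1)/5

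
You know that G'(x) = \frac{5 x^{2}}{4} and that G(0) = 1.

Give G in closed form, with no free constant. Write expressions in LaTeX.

G(x) = \frac{5 x^{3} + 12}{12}

Check a candidate G(x) by differentiating: d/dx[G] must match the given G'(x).
A general antiderivative is \frac{5 x^{3}}{12} + C.
The condition gives C = 1 - (0) = 1.
So G(x) = \frac{5 x^{3} + 12}{12}.
Check: d/dx[\frac{5 x^{3} + 12}{12}] = \frac{5 x^{2}}{4} = G'(x).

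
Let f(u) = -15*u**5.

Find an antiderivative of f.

A candidate is checked by its d/du: the result must match f(u).
Check: d/du[-5*u**6/2] = -15*u**5 = f(u).

An antiderivative is F(u) = -5*u**6/2.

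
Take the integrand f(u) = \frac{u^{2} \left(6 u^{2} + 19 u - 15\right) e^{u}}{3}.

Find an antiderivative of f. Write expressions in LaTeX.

Recognize the product-rule pattern: f = v'r + vr' with v = 2 u^{4} - \frac{5 u^{3}}{3}, r = e^{u}, so integration by parts undoes it.
Check: d/du[\frac{4 \left(\frac{3 u^{4}}{2} - \frac{5 u^{3}}{4}\right) e^{u}}{3}] = 2 u^{4} e^{u} + \frac{19 u^{3} e^{u}}{3} - 5 u^{2} e^{u}, which equals f(u).

An antiderivative is F(u) = \frac{4 \left(\frac{3 u^{4}}{2} - \frac{5 u^{3}}{4}\right) e^{u}}{3}.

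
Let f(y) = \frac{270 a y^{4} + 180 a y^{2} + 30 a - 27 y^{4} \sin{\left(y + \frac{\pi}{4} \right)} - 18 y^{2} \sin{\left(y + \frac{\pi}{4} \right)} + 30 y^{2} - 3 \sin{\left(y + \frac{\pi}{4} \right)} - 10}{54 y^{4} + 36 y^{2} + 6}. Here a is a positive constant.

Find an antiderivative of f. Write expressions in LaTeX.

Any candidate F(y) must reproduce f(y) exactly when differentiated.
Check: d/dy[5 a y - \frac{5 y}{3 \left(3 y^{2} + 1\right)} + \frac{\cos{\left(y + \frac{\pi}{4} \right)}}{2}] = \frac{270 a y^{4} + 180 a y^{2} + 30 a - 27 y^{4} \sin{\left(y + \frac{\pi}{4} \right)} - 18 y^{2} \sin{\left(y + \frac{\pi}{4} \right)} + 30 y^{2} - 3 \sin{\left(y + \frac{\pi}{4} \right)} - 10}{54 y^{4} + 36 y^{2} + 6} = f(y).

An antiderivative is F(y) = 5 a y - \frac{5 y}{3 \left(3 y^{2} + 1\right)} + \frac{\cos{\left(y + \frac{\pi}{4} \right)}}{2}.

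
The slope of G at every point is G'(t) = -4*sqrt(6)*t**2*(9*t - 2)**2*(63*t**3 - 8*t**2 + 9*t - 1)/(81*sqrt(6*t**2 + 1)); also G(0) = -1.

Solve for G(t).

G'(t) has the shape u'v + uv' for u = -2*sqrt(4*t**2 + 2/3)/3 and v = (3*t**2 - 2*t/3)**3 — it is the derivative of the product u*v.
A general antiderivative is -2*(3*t**2 - 2*t/3)**3*sqrt(4*t**2 + 2/3)/3 + C.
The condition gives C = -1 - (0) = -1.
So G(t) = -2*(3*t**2 - 2*t/3)**3*sqrt(4*t**2 + 2/3)/3 - 1.
Check: d/dt[-2*(3*t**2 - 2*t/3)**3*sqrt(4*t**2 + 2/3)/3 - 1] = sqrt(3)*(-20412*sqrt(2)*t**7 + 11664*sqrt(2)*t**6 - 5076*sqrt(2)*t**5 + 1748*sqrt(2)*t**4 - 288*sqrt(2)*t**3 + 16*sqrt(2)*t**2)/(81*sqrt(6*t**2 + 1)), which equals G'(t).

G(t) = -2*(3*t**2 - 2*t/3)**3*sqrt(4*t**2 + 2/3)/3 - 1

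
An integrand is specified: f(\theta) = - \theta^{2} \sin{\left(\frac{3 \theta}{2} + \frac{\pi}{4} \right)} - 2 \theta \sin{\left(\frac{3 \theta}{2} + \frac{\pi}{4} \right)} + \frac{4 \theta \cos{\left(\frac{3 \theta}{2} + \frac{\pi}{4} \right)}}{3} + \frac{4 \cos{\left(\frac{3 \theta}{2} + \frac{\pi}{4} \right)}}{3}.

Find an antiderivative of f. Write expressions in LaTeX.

An antiderivative is F(\theta) = \frac{4 \left(\frac{\theta^{2}}{2} + \theta\right) \cos{\left(\frac{3 \theta}{2} + \frac{\pi}{4} \right)}}{3}.

Recognize the product-rule pattern: f = u'v + uv' with u = \frac{2 \theta^{2}}{3} + \frac{4 \theta}{3}, v = \cos{\left(\frac{3 \theta}{2} + \frac{\pi}{4} \right)}, so integration by parts undoes it.
Check: d/d\theta[\frac{4 \left(\frac{\theta^{2}}{2} + \theta\right) \cos{\left(\frac{3 \theta}{2} + \frac{\pi}{4} \right)}}{3}] = - \theta^{2} \sin{\left(\frac{3 \theta}{2} + \frac{\pi}{4} \right)} - 2 \theta \sin{\left(\frac{3 \theta}{2} + \frac{\pi}{4} \right)} + \frac{4 \theta \cos{\left(\frac{3 \theta}{2} + \frac{\pi}{4} \right)}}{3} + \frac{4 \cos{\left(\frac{3 \theta}{2} + \frac{\pi}{4} \right)}}{3} = f(\theta).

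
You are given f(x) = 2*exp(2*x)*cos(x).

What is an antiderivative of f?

Any candidate F(x) must reproduce f(x) exactly when differentiated.
Check: d/dx[2*exp(2*x)*sin(x)/5 + 4*exp(2*x)*cos(x)/5] = 2*exp(2*x)*cos(x) = f(x).

An antiderivative is F(x) = 2*exp(2*x)*sin(x)/5 + 4*exp(2*x)*cos(x)/5.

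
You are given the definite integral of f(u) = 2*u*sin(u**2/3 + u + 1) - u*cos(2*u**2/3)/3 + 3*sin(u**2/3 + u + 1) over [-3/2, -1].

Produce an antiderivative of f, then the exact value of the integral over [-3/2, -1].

The integrand splits into summands that can be handled one at a time.
F(u) = (-sin(2*u**2/3) - 12*cos(u**2/3 + u + 1))/4 is an antiderivative of f.
Check: d/du[(-sin(2*u**2/3) - 12*cos(u**2/3 + u + 1))/4] = 2*u*sin(u**2/3 + u + 1) - u*cos(2*u**2/3)/3 + 3*sin(u**2/3 + u + 1) = f(u).
F(-1) = -3*cos(1/3) - sin(2/3)/4; F(-3/2) = -3*cos(1/4) - sin(3/2)/4.
Integral = F(-1) - F(-3/2) = -3*cos(1/3) - sin(2/3)/4 + sin(3/2)/4 + 3*cos(1/4).

Antiderivative: F(u) = (-sin(2*u**2/3) - 12*cos(u**2/3 + u + 1))/4; value = -3*cos(1/3) - sin(2/3)/4 + sin(3/2)/4 + 3*cos(1/4)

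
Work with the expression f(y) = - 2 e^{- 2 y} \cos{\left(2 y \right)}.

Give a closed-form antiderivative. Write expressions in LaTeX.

An antiderivative is F(y) = \frac{\left(- \sin{\left(2 y \right)} + \cos{\left(2 y \right)}\right) e^{- 2 y}}{2}.

A candidate is checked by its d/dy: the result must match f(y).
Check: d/dy[\frac{\left(- \sin{\left(2 y \right)} + \cos{\left(2 y \right)}\right) e^{- 2 y}}{2}] = - 2 e^{- 2 y} \cos{\left(2 y \right)} = f(y).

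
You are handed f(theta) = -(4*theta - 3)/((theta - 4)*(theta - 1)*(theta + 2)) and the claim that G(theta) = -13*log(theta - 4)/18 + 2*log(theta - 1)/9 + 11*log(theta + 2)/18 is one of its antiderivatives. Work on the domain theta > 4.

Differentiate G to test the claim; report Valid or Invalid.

Invalid: d/dtheta[G] - f = 1/(9*theta - 9), which is not 0.

d/dtheta[G] = (theta**2 - 38*theta + 19)/(9*theta**3 - 27*theta**2 - 54*theta + 72)
d/dtheta[G] - f(theta) = 1/(9*theta - 9) != 0.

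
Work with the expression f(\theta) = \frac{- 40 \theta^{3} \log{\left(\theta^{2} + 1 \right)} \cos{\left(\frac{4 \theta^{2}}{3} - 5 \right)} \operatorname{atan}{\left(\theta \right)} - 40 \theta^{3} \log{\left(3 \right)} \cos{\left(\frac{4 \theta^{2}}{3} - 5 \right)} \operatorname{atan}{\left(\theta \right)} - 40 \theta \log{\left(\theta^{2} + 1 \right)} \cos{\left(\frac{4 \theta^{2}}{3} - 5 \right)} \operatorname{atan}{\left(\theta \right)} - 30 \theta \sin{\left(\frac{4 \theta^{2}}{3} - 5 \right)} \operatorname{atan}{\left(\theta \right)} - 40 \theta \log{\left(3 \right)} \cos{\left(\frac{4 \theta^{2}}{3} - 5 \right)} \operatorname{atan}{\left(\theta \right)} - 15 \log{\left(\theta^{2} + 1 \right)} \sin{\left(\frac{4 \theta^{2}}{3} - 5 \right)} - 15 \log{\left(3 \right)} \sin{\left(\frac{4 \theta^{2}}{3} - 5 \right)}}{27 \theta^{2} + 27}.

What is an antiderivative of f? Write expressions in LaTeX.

An antiderivative is F(\theta) = - \frac{5 \log{\left(\theta^{2} + 1 \right)} \sin{\left(\frac{4 \theta^{2}}{3} - 5 \right)} \operatorname{atan}{\left(\theta \right)}}{9} - \frac{5 \log{\left(3 \right)} \sin{\left(\frac{4 \theta^{2}}{3} - 5 \right)} \operatorname{atan}{\left(\theta \right)}}{9}.

Whatever form F(\theta) takes, F'(\theta) = f(\theta) is non-negotiable.
Check: d/d\theta[- \frac{5 \log{\left(\theta^{2} + 1 \right)} \sin{\left(\frac{4 \theta^{2}}{3} - 5 \right)} \operatorname{atan}{\left(\theta \right)}}{9} - \frac{5 \log{\left(3 \right)} \sin{\left(\frac{4 \theta^{2}}{3} - 5 \right)} \operatorname{atan}{\left(\theta \right)}}{9}] = \frac{- 40 \theta^{3} \log{\left(\theta^{2} + 1 \right)} \cos{\left(\frac{4 \theta^{2}}{3} - 5 \right)} \operatorname{atan}{\left(\theta \right)} - 40 \theta^{3} \log{\left(3 \right)} \cos{\left(\frac{4 \theta^{2}}{3} - 5 \right)} \operatorname{atan}{\left(\theta \right)} - 40 \theta \log{\left(\theta^{2} + 1 \right)} \cos{\left(\frac{4 \theta^{2}}{3} - 5 \right)} \operatorname{atan}{\left(\theta \right)} - 30 \theta \sin{\left(\frac{4 \theta^{2}}{3} - 5 \right)} \operatorname{atan}{\left(\theta \right)} - 40 \theta \log{\left(3 \right)} \cos{\left(\frac{4 \theta^{2}}{3} - 5 \right)} \operatorname{atan}{\left(\theta \right)} - 15 \log{\left(\theta^{2} + 1 \right)} \sin{\left(\frac{4 \theta^{2}}{3} - 5 \right)} - 15 \log{\left(3 \right)} \sin{\left(\frac{4 \theta^{2}}{3} - 5 \right)}}{27 \theta^{2} + 27} = f(\theta).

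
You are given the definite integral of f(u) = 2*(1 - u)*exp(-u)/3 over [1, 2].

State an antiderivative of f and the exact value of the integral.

f has the shape v'r + vr' for v = 2*u/3 and r = exp(-u) — it is the derivative of the product v*r.
F(u) = 2*u*exp(-u)/3 is an antiderivative of f.
Check: d/du[2*u*exp(-u)/3] = (2 - 2*u)*exp(-u)/3, which equals f(u).
F(2) = 4*exp(-2)/3; F(1) = 2*exp(-1)/3.
Integral = F(2) - F(1) = -2*exp(-1)/3 + 4*exp(-2)/3.

Antiderivative: F(u) = 2*u*exp(-u)/3; value = -2*exp(-1)/3 + 4*exp(-2)/3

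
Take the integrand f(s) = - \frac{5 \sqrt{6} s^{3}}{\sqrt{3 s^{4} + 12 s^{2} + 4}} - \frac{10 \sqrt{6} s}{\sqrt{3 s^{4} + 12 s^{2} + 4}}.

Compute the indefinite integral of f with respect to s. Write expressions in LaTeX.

F(s) = - \frac{5 \sqrt{6} \sqrt{3 s^{4} + 12 s^{2} + 4}}{6} + C

The substitution u = \frac{s^{4}}{2} + 2 s^{2} + \frac{2}{3} works: f is exactly (dF/du)*(du/ds) for that inner function.
Check: d/ds[- \frac{5 \sqrt{6} \sqrt{3 s^{4} + 12 s^{2} + 4}}{6}] = \frac{- 5 \sqrt{6} s^{3} - 10 \sqrt{6} s}{\sqrt{3 s^{4} + 12 s^{2} + 4}}, which equals f(s).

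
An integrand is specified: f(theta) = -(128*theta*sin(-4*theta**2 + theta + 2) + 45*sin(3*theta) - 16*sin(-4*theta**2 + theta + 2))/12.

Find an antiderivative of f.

An antiderivative is F(theta) = -(-15*cos(3*theta) + 16*cos(-4*theta**2 + theta + 2))/12.

Recover f(theta) by differentiating a candidate F(theta); any mismatch rules it out.
Check: d/dtheta[-(-15*cos(3*theta) + 16*cos(-4*theta**2 + theta + 2))/12] = -32*theta*sin(-4*theta**2 + theta + 2)/3 - 15*sin(3*theta)/4 + 4*sin(-4*theta**2 + theta + 2)/3, which equals f(theta).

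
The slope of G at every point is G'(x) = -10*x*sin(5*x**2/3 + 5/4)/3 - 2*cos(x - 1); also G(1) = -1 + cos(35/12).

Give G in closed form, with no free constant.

The integrand splits into summands that can be handled one at a time.
A general antiderivative is -2*sin(x - 1) + cos(5*x**2/3 + 5/4) + C.
The condition gives C = -1 + cos(35/12) - (cos(35/12)) = -1.
So G(x) = -2*sin(x - 1) + cos(5*x**2/3 + 5/4) - 1.
Check: d/dx[-2*sin(x - 1) + cos(5*x**2/3 + 5/4) - 1] = -10*x*sin(5*x**2/3 + 5/4)/3 - 2*cos(x - 1) = G'(x).

G(x) = -2*sin(x - 1) + cos(5*x**2/3 + 5/4) - 1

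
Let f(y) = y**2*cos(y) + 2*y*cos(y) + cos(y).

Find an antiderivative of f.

An antiderivative is F(y) = y**2*sin(y) + 2*y*sin(y) + 2*y*cos(y) - sin(y) + 2*cos(y).

The integrand splits into summands that can be handled one at a time.
Check: d/dy[y**2*sin(y) + 2*y*sin(y) + 2*y*cos(y) - sin(y) + 2*cos(y)] = y**2*cos(y) + 2*y*cos(y) + cos(y) = f(y).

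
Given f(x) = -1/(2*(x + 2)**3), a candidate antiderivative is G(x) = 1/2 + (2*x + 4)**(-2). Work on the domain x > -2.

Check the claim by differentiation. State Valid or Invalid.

d/dx[G] = -1/(2*x**3 + 12*x**2 + 24*x + 16)
This equals f(x) exactly, so the claim holds.

Valid - the claim checks out under differentiation.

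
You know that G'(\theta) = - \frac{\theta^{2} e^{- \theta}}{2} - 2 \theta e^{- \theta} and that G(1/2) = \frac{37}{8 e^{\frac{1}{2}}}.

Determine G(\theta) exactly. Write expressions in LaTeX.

G(\theta) = \frac{\left(\theta^{2} + 6 \theta + 6\right) e^{- \theta}}{2}

Recognize the product-rule pattern: G'(\theta) = u'v + uv' with u = \frac{\theta^{2}}{2} + 3 \theta + 3, v = e^{- \theta}, so integration by parts undoes it.
A general antiderivative is \frac{\left(\theta^{2} + 6 \theta + 6\right) e^{- \theta}}{2} + C.
The condition gives C = \frac{37}{8 e^{\frac{1}{2}}} - (\frac{37}{8 e^{\frac{1}{2}}}) = 0.
So G(\theta) = \frac{\left(\theta^{2} + 6 \theta + 6\right) e^{- \theta}}{2}.
Check: d/d\theta[\frac{\left(\theta^{2} + 6 \theta + 6\right) e^{- \theta}}{2}] = \frac{\left(- \theta^{2} - 4 \theta\right) e^{- \theta}}{2}, which equals G'(\theta).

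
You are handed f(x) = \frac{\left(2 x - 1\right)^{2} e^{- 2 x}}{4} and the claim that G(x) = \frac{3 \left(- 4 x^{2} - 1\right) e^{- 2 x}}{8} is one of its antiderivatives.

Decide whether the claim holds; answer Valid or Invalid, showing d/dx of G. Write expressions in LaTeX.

Invalid: d/dx[G] - f = \frac{\left(4 x^{2} - 4 x + 1\right) e^{- 2 x}}{2}, which is not 0.

d/dx[G] = \frac{\left(12 x^{2} - 12 x + 3\right) e^{- 2 x}}{4}
d/dx[G] - f(x) = \frac{\left(4 x^{2} - 4 x + 1\right) e^{- 2 x}}{2} != 0.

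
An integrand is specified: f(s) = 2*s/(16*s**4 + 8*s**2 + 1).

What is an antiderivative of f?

f matches the chain-rule pattern g'(h)*h' with inner function h(s) = 4*s**2 + 1; substituting u = h(s) collapses the integral.
Check: d/ds[-1/(4*(4*s**2 + 1))] = 2*s/(16*s**4 + 8*s**2 + 1) = f(s).

An antiderivative is F(s) = -1/(4*(4*s**2 + 1)).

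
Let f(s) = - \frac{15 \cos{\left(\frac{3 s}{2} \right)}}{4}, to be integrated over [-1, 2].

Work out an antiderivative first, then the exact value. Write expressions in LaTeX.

An antiderivative F(s) passes only if d/ds[F] lands on f(s) exactly.
F(s) = - \frac{5 \sin{\left(\frac{3 s}{2} \right)}}{2} is an antiderivative of f.
Check: d/ds[- \frac{5 \sin{\left(\frac{3 s}{2} \right)}}{2}] = - \frac{15 \cos{\left(\frac{3 s}{2} \right)}}{4} = f(s).
F(2) = - \frac{5 \sin{\left(3 \right)}}{2}; F(-1) = \frac{5 \sin{\left(\frac{3}{2} \right)}}{2}.
Integral = F(2) - F(-1) = - \frac{5 \sin{\left(\frac{3}{2} \right)}}{2} - \frac{5 \sin{\left(3 \right)}}{2}.

Antiderivative: F(s) = - \frac{5 \sin{\left(\frac{3 s}{2} \right)}}{2}; value = - \frac{5 \sin{\left(\frac{3}{2} \right)}}{2} - \frac{5 \sin{\left(3 \right)}}{2}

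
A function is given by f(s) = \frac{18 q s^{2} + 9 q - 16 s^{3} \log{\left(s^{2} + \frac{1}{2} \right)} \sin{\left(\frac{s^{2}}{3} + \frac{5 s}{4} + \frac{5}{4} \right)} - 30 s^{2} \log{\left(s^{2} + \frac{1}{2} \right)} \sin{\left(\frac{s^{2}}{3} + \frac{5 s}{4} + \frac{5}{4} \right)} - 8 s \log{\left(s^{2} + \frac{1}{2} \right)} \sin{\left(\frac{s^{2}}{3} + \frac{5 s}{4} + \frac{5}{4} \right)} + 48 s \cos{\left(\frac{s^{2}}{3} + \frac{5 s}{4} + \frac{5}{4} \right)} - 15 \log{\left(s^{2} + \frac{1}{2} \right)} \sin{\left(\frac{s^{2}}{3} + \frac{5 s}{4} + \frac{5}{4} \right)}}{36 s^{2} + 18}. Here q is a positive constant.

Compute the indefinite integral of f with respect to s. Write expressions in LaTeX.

For F(s) to be correct the identity F'(s) - f(s) = 0 must hold.
Check: d/ds[\frac{3 q s + 4 \log{\left(s^{2} + \frac{1}{2} \right)} \cos{\left(\frac{s^{2}}{3} + \frac{5 s}{4} + \frac{5}{4} \right)}}{6}] = \frac{18 q s^{2} + 9 q - 16 s^{3} \log{\left(s^{2} + \frac{1}{2} \right)} \sin{\left(\frac{s^{2}}{3} + \frac{5 s}{4} + \frac{5}{4} \right)} - 30 s^{2} \log{\left(s^{2} + \frac{1}{2} \right)} \sin{\left(\frac{s^{2}}{3} + \frac{5 s}{4} + \frac{5}{4} \right)} - 8 s \log{\left(s^{2} + \frac{1}{2} \right)} \sin{\left(\frac{s^{2}}{3} + \frac{5 s}{4} + \frac{5}{4} \right)} + 48 s \cos{\left(\frac{s^{2}}{3} + \frac{5 s}{4} + \frac{5}{4} \right)} - 15 \log{\left(s^{2} + \frac{1}{2} \right)} \sin{\left(\frac{s^{2}}{3} + \frac{5 s}{4} + \frac{5}{4} \right)}}{36 s^{2} + 18} = f(s).

F(s) = \frac{3 q s + 4 \log{\left(s^{2} + \frac{1}{2} \right)} \cos{\left(\frac{s^{2}}{3} + \frac{5 s}{4} + \frac{5}{4} \right)}}{6} + C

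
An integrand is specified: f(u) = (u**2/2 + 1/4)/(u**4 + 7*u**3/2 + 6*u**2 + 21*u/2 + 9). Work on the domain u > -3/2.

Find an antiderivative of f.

The denominator factors as 2*(u + 2)*(2*u + 3)*(u**2 + 3); partial fractions split f into directly integrable pieces: 5*u/(42*(u**2 + 3)) + 22/(21*(2*u + 3)) - 9/(14*(u + 2)).
Check: d/du[-(-44*log(u + 3/2) + 54*log(u + 2) - 5*log(u**2 + 3))/84] = (2*u**2 + 1)/(4*u**4 + 14*u**3 + 24*u**2 + 42*u + 36), which equals f(u).

An antiderivative is F(u) = -(-44*log(u + 3/2) + 54*log(u + 2) - 5*log(u**2 + 3))/84.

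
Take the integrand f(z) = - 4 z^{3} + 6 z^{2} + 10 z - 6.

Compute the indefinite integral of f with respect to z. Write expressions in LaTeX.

F(z) = - z^{4} + 2 z^{3} + 5 z^{2} - 6 z + C

f matches the chain-rule pattern g'(h)*h' with inner function h(z) = - z^{2} + z + 3; substituting u = h(z) collapses the integral.
Check: d/dz[- z^{4} + 2 z^{3} + 5 z^{2} - 6 z] = - 4 z^{3} + 6 z^{2} + 10 z - 6 = f(z).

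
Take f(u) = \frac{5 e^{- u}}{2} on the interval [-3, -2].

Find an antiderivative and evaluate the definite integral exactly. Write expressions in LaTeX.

Recover f(u) by differentiating a candidate F(u); any mismatch rules it out.
F(u) = - \frac{5 e^{- u}}{2} is an antiderivative of f.
Check: d/du[- \frac{5 e^{- u}}{2}] = \frac{5 e^{- u}}{2} = f(u).
F(-2) = - \frac{5 e^{2}}{2}; F(-3) = - \frac{5 e^{3}}{2}.
Integral = F(-2) - F(-3) = - \frac{5 e^{2}}{2} + \frac{5 e^{3}}{2}.

Antiderivative: F(u) = - \frac{5 e^{- u}}{2}; value = - \frac{5 e^{2}}{2} + \frac{5 e^{3}}{2}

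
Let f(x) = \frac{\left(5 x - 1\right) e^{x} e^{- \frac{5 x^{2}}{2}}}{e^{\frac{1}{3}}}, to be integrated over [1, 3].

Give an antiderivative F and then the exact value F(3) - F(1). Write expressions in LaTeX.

Antiderivative: F(x) = - e^{- \frac{5 x^{2}}{2} + x - \frac{1}{3}}; value = - \frac{1}{e^{\frac{119}{6}}} + e^{- \frac{11}{6}}

The substitution u = - \frac{5 x^{2}}{2} + x - \frac{1}{3} works: f is exactly (dF/du)*(du/dx) for that inner function.
F(x) = - e^{- \frac{5 x^{2}}{2} + x - \frac{1}{3}} is an antiderivative of f.
Check: d/dx[- e^{- \frac{5 x^{2}}{2} + x - \frac{1}{3}}] = \frac{\left(5 x - 1\right) e^{x} e^{- \frac{5 x^{2}}{2}}}{e^{\frac{1}{3}}} = f(x).
F(3) = - \frac{1}{e^{\frac{119}{6}}}; F(1) = - \frac{1}{e^{\frac{11}{6}}}.
Integral = F(3) - F(1) = - \frac{1}{e^{\frac{119}{6}}} + e^{- \frac{11}{6}}.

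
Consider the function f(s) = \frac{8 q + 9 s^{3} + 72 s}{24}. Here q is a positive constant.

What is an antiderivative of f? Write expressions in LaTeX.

An antiderivative is F(s) = \frac{32 q s + 9 \left(s^{2} + 8\right)^{2}}{96}.

Differentiate the proposed F(s) back; it has to land on f(s) exactly.
Check: d/ds[\frac{32 q s + 9 \left(s^{2} + 8\right)^{2}}{96}] = \frac{q}{3} + \frac{3 s^{3}}{8} + 3 s, which equals f(s).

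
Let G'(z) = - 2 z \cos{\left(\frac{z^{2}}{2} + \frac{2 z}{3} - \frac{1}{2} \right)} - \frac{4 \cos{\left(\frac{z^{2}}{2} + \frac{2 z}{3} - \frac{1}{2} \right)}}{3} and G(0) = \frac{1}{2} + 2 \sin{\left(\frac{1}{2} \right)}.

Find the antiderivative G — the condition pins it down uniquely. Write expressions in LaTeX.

G(z) = \frac{1}{2} - 2 \sin{\left(\frac{z^{2}}{2} + \frac{2 z}{3} - \frac{1}{2} \right)}

The substitution u = \frac{z^{2}}{2} + \frac{2 z}{3} - \frac{1}{2} works: G'(z) is exactly (dG/du)*(du/dz) for that inner function.
A general antiderivative is - 2 \sin{\left(\frac{z^{2}}{2} + \frac{2 z}{3} - \frac{1}{2} \right)} + C.
The condition gives C = \frac{1}{2} + 2 \sin{\left(\frac{1}{2} \right)} - (2 \sin{\left(\frac{1}{2} \right)}) = \frac{1}{2}.
So G(z) = \frac{1}{2} - 2 \sin{\left(\frac{z^{2}}{2} + \frac{2 z}{3} - \frac{1}{2} \right)}.
Check: d/dz[\frac{1}{2} - 2 \sin{\left(\frac{z^{2}}{2} + \frac{2 z}{3} - \frac{1}{2} \right)}] = - 2 z \cos{\left(\frac{z^{2}}{2} + \frac{2 z}{3} - \frac{1}{2} \right)} - \frac{4 \cos{\left(\frac{z^{2}}{2} + \frac{2 z}{3} - \frac{1}{2} \right)}}{3} = G'(z).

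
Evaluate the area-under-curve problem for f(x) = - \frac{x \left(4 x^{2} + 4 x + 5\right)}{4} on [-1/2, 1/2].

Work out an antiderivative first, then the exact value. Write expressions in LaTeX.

An antiderivative F(x) passes only if d/dx[F] lands on f(x) exactly.
F(x) = - \frac{x^{4}}{4} - \frac{x^{3}}{3} - \frac{5 x^{2}}{8} is an antiderivative of f.
Check: d/dx[- \frac{x^{4}}{4} - \frac{x^{3}}{3} - \frac{5 x^{2}}{8}] = - x^{3} - x^{2} - \frac{5 x}{4}, which equals f(x).
F(1/2) = - \frac{41}{192}; F(-1/2) = - \frac{25}{192}.
Integral = F(1/2) - F(-1/2) = - \frac{1}{12}.

Antiderivative: F(x) = - \frac{x^{4}}{4} - \frac{x^{3}}{3} - \frac{5 x^{2}}{8}; value = - \frac{1}{12}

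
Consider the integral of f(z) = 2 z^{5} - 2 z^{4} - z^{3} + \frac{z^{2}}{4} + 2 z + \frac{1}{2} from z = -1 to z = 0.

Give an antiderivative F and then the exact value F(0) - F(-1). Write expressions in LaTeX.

Integrate term by term and add the pieces.
F(z) = \frac{z^{6}}{3} - \frac{2 z^{5}}{5} - \frac{z^{4}}{4} + \frac{z^{3}}{12} + z^{2} + \frac{z}{2} is an antiderivative of f.
Check: d/dz[\frac{z^{6}}{3} - \frac{2 z^{5}}{5} - \frac{z^{4}}{4} + \frac{z^{3}}{12} + z^{2} + \frac{z}{2}] = 2 z^{5} - 2 z^{4} - z^{3} + \frac{z^{2}}{4} + 2 z + \frac{1}{2} = f(z).
F(0) = 0; F(-1) = \frac{9}{10}.
Integral = F(0) - F(-1) = - \frac{9}{10}.

Antiderivative: F(z) = \frac{z^{6}}{3} - \frac{2 z^{5}}{5} - \frac{z^{4}}{4} + \frac{z^{3}}{12} + z^{2} + \frac{z}{2}; value = - \frac{9}{10}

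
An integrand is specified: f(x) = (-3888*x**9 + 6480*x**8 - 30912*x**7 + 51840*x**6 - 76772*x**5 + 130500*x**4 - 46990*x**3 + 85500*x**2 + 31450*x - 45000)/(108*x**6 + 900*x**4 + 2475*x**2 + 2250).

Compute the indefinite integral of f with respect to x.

A first test for any F(x): its x-derivative must equal f(x) identically.
Check: d/dx[-4*(-3*x**2/2 + 5*x/3 + 3/2)**2 - log(3*x**2/2 + 5)/3 - 5/(2*(2*x**2 + 5))] = (-3888*x**9 + 6480*x**8 - 30912*x**7 + 51840*x**6 - 76772*x**5 + 130500*x**4 - 46990*x**3 + 85500*x**2 + 31450*x - 45000)/(108*x**6 + 900*x**4 + 2475*x**2 + 2250) = f(x).

F(x) = -4*(-3*x**2/2 + 5*x/3 + 3/2)**2 - log(3*x**2/2 + 5)/3 - 5/(2*(2*x**2 + 5)) + C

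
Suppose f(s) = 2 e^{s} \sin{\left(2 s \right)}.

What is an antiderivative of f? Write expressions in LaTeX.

Whatever form F(s) takes, F'(s) = f(s) is non-negotiable.
Check: d/ds[\frac{2 e^{s} \sin{\left(2 s \right)}}{5} - \frac{4 e^{s} \cos{\left(2 s \right)}}{5}] = 2 e^{s} \sin{\left(2 s \right)} = f(s).

An antiderivative is F(s) = \frac{2 e^{s} \sin{\left(2 s \right)}}{5} - \frac{4 e^{s} \cos{\left(2 s \right)}}{5}.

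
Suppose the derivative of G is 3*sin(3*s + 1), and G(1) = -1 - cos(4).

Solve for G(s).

G(s) = -cos(3*s + 1) - 1

Since d/ds undoes antidifferentiation here, G(s) must give back the stated G'(s).
A general antiderivative is -cos(3*s + 1) + C.
The condition gives C = -1 - cos(4) - (-cos(4)) = -1.
So G(s) = -cos(3*s + 1) - 1.
Check: d/ds[-cos(3*s + 1) - 1] = 3*sin(3*s + 1) = G'(s).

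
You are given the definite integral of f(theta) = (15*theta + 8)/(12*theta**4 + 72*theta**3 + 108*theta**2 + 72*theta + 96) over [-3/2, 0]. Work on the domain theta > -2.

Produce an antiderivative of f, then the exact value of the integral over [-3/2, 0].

The denominator factors as 12*(theta + 2)*(theta + 4)*(theta**2 + 1); partial fractions split f into directly integrable pieces: (57*theta + 146)/(1020*(theta**2 + 1)) + 13/(102*(theta + 4)) - 11/(60*(theta + 2)).
F(theta) = -11*log(theta + 2)/60 + 13*log(theta + 4)/102 + 19*log(theta**2 + 1)/680 + 73*atan(theta)/510 is an antiderivative of f.
Check: d/dtheta[-11*log(theta + 2)/60 + 13*log(theta + 4)/102 + 19*log(theta**2 + 1)/680 + 73*atan(theta)/510] = (15*theta + 8)/(12*theta**4 + 72*theta**3 + 108*theta**2 + 72*theta + 96) = f(theta).
F(0) = -11*log(2)/60 + 13*log(4)/102; F(-3/2) = -73*atan(3/2)/510 + 19*log(13/4)/680 + 13*log(5/2)/102 + 11*log(2)/60.
Integral = F(0) - F(-3/2) = -11*log(2)/30 - 13*log(5/2)/102 - 19*log(13/4)/680 + 73*atan(3/2)/510 + 13*log(4)/102.

Antiderivative: F(theta) = -11*log(theta + 2)/60 + 13*log(theta + 4)/102 + 19*log(theta**2 + 1)/680 + 73*atan(theta)/510; value = -11*log(2)/30 - 13*log(5/2)/102 - 19*log(13/4)/680 + 73*atan(3/2)/510 + 13*log(4)/102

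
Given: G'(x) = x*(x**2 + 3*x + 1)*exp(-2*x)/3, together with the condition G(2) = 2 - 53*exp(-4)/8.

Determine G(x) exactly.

G'(x) has the shape u'v + uv' for u = -x**3/6 - 3*x**2/4 - 11*x/12 - 11/24 and v = exp(-2*x) — it is the derivative of the product u*v.
A general antiderivative is (-4*x**3 - 18*x**2 - 22*x - 11)*exp(-2*x)/24 + C.
The condition gives C = 2 - 53*exp(-4)/8 - (-53*exp(-4)/8) = 2.
So G(x) = (-4*x**3 - 18*x**2 - 22*x + 48*exp(2*x) - 11)*exp(-2*x)/24.
Check: d/dx[(-4*x**3 - 18*x**2 - 22*x + 48*exp(2*x) - 11)*exp(-2*x)/24] = (x**3 + 3*x**2 + x)*exp(-2*x)/3, which equals G'(x).

G(x) = (-4*x**3 - 18*x**2 - 22*x + 48*exp(2*x) - 11)*exp(-2*x)/24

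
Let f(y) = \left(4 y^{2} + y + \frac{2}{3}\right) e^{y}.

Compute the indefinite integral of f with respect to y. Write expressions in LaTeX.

F(y) = \frac{\left(12 y^{2} - 21 y + 23\right) e^{y}}{3} + C

f has the shape u'v + uv' for u = 4 y^{2} - 7 y + \frac{23}{3} and v = e^{y} — it is the derivative of the product u*v.
Check: d/dy[\frac{\left(12 y^{2} - 21 y + 23\right) e^{y}}{3}] = 4 y^{2} e^{y} + y e^{y} + \frac{2 e^{y}}{3}, which equals f(y).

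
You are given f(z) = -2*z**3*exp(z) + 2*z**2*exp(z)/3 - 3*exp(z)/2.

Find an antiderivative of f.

An antiderivative is F(z) = -(12*z**3 - 40*z**2 + 80*z - 71)*exp(z)/6.

Recognize the product-rule pattern: f = u'v + uv' with u = -2*z**3 + 20*z**2/3 - 40*z/3 + 71/6, v = exp(z), so integration by parts undoes it.
Check: d/dz[-(12*z**3 - 40*z**2 + 80*z - 71)*exp(z)/6] = -2*z**3*exp(z) + 2*z**2*exp(z)/3 - 3*exp(z)/2 = f(z).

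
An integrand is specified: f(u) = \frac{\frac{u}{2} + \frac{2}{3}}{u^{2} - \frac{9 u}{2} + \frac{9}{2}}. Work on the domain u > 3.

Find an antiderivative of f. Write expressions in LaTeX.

An antiderivative is F(u) = \frac{13 \log{\left(u - 3 \right)}}{9} - \frac{17 \log{\left(u - \frac{3}{2} \right)}}{18}.

Factor the denominator (3 \left(u - 3\right) \left(2 u - 3\right)) and decompose: f = - \frac{17}{9 \left(2 u - 3\right)} + \frac{13}{9 \left(u - 3\right)}; each piece integrates to a log, atan, or power term.
Check: d/du[\frac{13 \log{\left(u - 3 \right)}}{9} - \frac{17 \log{\left(u - \frac{3}{2} \right)}}{18}] = \frac{3 u + 4}{6 u^{2} - 27 u + 27}, which equals f(u).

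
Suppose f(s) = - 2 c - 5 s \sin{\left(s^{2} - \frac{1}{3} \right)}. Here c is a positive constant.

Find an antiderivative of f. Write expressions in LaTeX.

An antiderivative is F(s) = - \frac{4 c s - 5 \cos{\left(s^{2} - \frac{1}{3} \right)}}{2}.

Recover f(s) by differentiating a candidate F(s); any mismatch rules it out.
Check: d/ds[- \frac{4 c s - 5 \cos{\left(s^{2} - \frac{1}{3} \right)}}{2}] = - 2 c - 5 s \sin{\left(s^{2} - \frac{1}{3} \right)} = f(s).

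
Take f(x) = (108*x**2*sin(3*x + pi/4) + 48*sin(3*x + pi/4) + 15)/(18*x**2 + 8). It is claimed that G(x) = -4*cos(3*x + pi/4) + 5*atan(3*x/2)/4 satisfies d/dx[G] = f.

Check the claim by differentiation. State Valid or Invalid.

Invalid: d/dx[G] - f = 6*sin(3*x + pi/4), which is not 0.

d/dx[G] = (216*x**2*sin(3*x + pi/4) + 96*sin(3*x + pi/4) + 15)/(18*x**2 + 8)
d/dx[G] - f(x) = 6*sin(3*x + pi/4) != 0.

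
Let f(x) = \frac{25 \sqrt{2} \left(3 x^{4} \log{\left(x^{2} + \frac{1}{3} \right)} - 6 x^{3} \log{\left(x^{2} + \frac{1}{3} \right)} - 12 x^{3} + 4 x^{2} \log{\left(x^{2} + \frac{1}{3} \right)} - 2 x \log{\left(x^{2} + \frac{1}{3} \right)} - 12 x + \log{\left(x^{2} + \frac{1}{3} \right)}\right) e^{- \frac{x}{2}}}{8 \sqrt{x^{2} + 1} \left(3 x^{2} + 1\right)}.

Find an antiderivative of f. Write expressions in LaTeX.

Whatever form F(x) takes, F'(x) = f(x) is non-negotiable.
Check: d/dx[- \frac{25 \sqrt{2} \sqrt{x^{2} + 1} e^{- \frac{x}{2}} \log{\left(x^{2} + \frac{1}{3} \right)}}{4}] = \frac{75 \sqrt{2} x^{4} \log{\left(x^{2} + \frac{1}{3} \right)} - 150 \sqrt{2} x^{3} \log{\left(x^{2} + \frac{1}{3} \right)} - 300 \sqrt{2} x^{3} + 100 \sqrt{2} x^{2} \log{\left(x^{2} + \frac{1}{3} \right)} - 50 \sqrt{2} x \log{\left(x^{2} + \frac{1}{3} \right)} - 300 \sqrt{2} x + 25 \sqrt{2} \log{\left(x^{2} + \frac{1}{3} \right)}}{24 x^{2} \sqrt{x^{2} + 1} e^{\frac{x}{2}} + 8 \sqrt{x^{2} + 1} e^{\frac{x}{2}}}, which equals f(x).

An antiderivative is F(x) = - \frac{25 \sqrt{2} \sqrt{x^{2} + 1} e^{- \frac{x}{2}} \log{\left(x^{2} + \frac{1}{3} \right)}}{4}.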